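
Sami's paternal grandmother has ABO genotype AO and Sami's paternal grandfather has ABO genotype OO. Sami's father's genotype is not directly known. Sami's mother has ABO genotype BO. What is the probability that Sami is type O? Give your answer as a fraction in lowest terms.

3/8

Sami's father's ABO genotype from AO × OO: 1/2 AO, 1/2 OO.
Crossing each possibility with the mother BO and summing P(type O): 1/2·1/4 + 1/2·1/2 = 3/8.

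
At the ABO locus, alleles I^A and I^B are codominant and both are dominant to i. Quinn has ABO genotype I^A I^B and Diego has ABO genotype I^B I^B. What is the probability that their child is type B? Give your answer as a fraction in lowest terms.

ABO cross I^A I^B × I^B I^B → offspring phenotypes: 1/2 B, 1/2 AB.
So P(type B) = 1/2.

1/2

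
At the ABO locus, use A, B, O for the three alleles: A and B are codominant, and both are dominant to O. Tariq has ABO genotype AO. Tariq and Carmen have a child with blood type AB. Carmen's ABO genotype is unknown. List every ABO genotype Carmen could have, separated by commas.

For each candidate genotype of Carmen, check whether crossing it with AO can produce every observed child phenotype.
  AA → possible child types {A} ✗
  AB → possible child types {A, B, AB} ✓
  AO → possible child types {O, A} ✗
  BB → possible child types {B, AB} ✓
  BO → possible child types {O, A, B, AB} ✓
  OO → possible child types {O, A} ✗

AB, BB, BO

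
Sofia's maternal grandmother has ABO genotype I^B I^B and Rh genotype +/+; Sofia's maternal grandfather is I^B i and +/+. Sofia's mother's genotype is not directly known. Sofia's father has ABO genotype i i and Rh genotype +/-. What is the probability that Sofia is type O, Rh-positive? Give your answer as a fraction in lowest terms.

Sofia's mother's ABO genotype from I^B I^B × I^B i: 1/2 I^B I^B, 1/2 I^B i.
Crossing each possibility with the father i i and summing P(type O): 1/2·0 + 1/2·1/2 = 1/4.
Similarly for Rh via the mother's Rh distribution: P(Rh+) = 1.
Independent loci: 1/4 × 1 = 1/4.

1/4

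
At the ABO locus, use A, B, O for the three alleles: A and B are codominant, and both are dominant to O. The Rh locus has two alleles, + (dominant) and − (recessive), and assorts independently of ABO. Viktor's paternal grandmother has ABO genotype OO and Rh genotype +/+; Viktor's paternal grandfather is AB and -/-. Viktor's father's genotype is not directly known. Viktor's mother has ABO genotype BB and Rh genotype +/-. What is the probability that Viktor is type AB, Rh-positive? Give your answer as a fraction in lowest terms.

Viktor's father's ABO genotype from OO × AB: 1/2 AO, 1/2 BO.
Crossing each possibility with the mother BB and summing P(type AB): 1/2·1/2 + 1/2·0 = 1/4.
Similarly for Rh via the father's Rh distribution: P(Rh+) = 3/4.
Independent loci: 1/4 × 3/4 = 3/16.

3/16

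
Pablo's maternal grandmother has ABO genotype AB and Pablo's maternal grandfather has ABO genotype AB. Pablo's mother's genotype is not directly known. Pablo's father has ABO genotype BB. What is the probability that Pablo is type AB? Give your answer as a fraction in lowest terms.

Pablo's mother's ABO genotype from AB × AB: 1/4 AA, 1/2 AB, 1/4 BB.
Crossing each possibility with the father BB and summing P(type AB): 1/4·1 + 1/2·1/2 + 1/4·0 = 1/2.

1/2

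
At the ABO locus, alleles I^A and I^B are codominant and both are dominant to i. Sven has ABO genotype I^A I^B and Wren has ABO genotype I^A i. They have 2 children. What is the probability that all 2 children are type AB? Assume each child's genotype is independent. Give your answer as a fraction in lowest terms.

1/16

ABO cross I^A I^B × I^A i → 1/2 A, 1/4 B, 1/4 AB.
So P(type AB) = 1/4 per child.
All 2 independent: (1/4)^2 = 1/16.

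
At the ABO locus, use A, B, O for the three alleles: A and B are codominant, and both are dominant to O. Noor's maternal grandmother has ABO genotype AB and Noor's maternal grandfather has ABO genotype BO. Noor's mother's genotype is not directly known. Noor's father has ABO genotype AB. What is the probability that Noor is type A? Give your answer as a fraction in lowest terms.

Noor's mother's ABO genotype from AB × BO: 1/4 AB, 1/4 AO, 1/4 BB, 1/4 BO.
Crossing each possibility with the father AB and summing P(type A): 1/4·1/4 + 1/4·1/2 + 1/4·0 + 1/4·1/4 = 1/4.

1/4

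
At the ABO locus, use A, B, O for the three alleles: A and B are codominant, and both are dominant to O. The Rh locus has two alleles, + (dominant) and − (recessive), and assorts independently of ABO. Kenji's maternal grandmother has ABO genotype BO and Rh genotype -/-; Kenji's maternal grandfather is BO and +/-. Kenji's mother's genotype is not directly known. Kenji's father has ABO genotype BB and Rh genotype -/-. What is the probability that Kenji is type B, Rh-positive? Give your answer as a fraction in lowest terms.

1/4

Kenji's mother's ABO genotype from BO × BO: 1/4 BB, 1/2 BO, 1/4 OO.
Crossing each possibility with the father BB and summing P(type B): 1/4·1 + 1/2·1 + 1/4·1 = 1.
Similarly for Rh via the mother's Rh distribution: P(Rh+) = 1/4.
Independent loci: 1 × 1/4 = 1/4.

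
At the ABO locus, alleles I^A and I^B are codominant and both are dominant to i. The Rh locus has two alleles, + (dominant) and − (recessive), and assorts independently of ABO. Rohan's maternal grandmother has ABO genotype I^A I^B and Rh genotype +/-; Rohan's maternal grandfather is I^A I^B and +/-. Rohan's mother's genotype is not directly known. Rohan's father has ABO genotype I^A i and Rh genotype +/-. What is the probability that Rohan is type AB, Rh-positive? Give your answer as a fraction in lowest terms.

3/16

Rohan's mother's ABO genotype from I^A I^B × I^A I^B: 1/4 I^A I^A, 1/2 I^A I^B, 1/4 I^B I^B.
Crossing each possibility with the father I^A i and summing P(type AB): 1/4·0 + 1/2·1/4 + 1/4·1/2 = 1/4.
Similarly for Rh via the mother's Rh distribution: P(Rh+) = 3/4.
Independent loci: 1/4 × 3/4 = 3/16.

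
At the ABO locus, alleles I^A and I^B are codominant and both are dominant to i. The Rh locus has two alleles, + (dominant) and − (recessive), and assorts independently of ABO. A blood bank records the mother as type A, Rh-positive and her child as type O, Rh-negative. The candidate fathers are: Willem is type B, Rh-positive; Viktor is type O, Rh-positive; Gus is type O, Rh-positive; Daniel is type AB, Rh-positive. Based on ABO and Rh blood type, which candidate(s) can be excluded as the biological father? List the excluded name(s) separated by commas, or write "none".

A candidate is excluded only if no genotype consistent with his phenotype could produce a type O, Rh-negative child with a type A, Rh-positive mother.
Daniel (type AB, Rh+): no genotype consistent with that phenotype can produce a type-O Rh- child with a type-A mother.

Daniel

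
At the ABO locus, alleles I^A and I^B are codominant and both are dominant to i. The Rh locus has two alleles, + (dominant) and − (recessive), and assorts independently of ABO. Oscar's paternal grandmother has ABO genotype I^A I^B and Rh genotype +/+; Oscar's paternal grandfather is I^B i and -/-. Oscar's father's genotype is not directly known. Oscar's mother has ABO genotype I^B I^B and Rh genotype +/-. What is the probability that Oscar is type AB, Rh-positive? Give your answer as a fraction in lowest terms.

3/16

Oscar's father's ABO genotype from I^A I^B × I^B i: 1/4 I^A I^B, 1/4 I^A i, 1/4 I^B I^B, 1/4 I^B i.
Crossing each possibility with the mother I^B I^B and summing P(type AB): 1/4·1/2 + 1/4·1/2 + 1/4·0 + 1/4·0 = 1/4.
Similarly for Rh via the father's Rh distribution: P(Rh+) = 3/4.
Independent loci: 1/4 × 3/4 = 3/16.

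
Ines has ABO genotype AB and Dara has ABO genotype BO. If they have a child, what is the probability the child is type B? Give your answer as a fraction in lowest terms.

1/2

ABO cross AB × BO → offspring phenotypes: 1/4 A, 1/2 B, 1/4 AB.
So P(type B) = 1/2.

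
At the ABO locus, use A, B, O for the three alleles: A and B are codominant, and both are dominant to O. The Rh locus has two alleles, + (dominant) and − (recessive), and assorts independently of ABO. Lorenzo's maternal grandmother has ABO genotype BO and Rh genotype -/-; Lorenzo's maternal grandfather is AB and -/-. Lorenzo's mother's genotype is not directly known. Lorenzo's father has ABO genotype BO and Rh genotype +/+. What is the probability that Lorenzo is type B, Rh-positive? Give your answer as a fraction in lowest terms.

5/8

Lorenzo's mother's ABO genotype from BO × AB: 1/4 AB, 1/4 AO, 1/4 BB, 1/4 BO.
Crossing each possibility with the father BO and summing P(type B): 1/4·1/2 + 1/4·1/4 + 1/4·1 + 1/4·3/4 = 5/8.
Similarly for Rh via the mother's Rh distribution: P(Rh+) = 1.
Independent loci: 5/8 × 1 = 5/8.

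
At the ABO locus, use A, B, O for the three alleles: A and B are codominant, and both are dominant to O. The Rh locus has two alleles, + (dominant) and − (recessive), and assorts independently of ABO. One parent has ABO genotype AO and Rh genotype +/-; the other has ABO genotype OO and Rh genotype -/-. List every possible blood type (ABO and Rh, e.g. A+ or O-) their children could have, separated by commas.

Gametes from AO × OO give offspring ABO genotypes AO, OO, i.e. phenotypes O, A.
Rh cross +/- × -/- → phenotypes Rh+, Rh-.
Combining independently: O+, O-, A+, A-.

O+, O-, A+, A-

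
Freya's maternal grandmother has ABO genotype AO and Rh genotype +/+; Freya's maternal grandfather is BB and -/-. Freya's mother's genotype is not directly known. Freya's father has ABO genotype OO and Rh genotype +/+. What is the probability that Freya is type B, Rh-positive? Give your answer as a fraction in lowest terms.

1/2

Freya's mother's ABO genotype from AO × BB: 1/2 AB, 1/2 BO.
Crossing each possibility with the father OO and summing P(type B): 1/2·1/2 + 1/2·1/2 = 1/2.
Similarly for Rh via the mother's Rh distribution: P(Rh+) = 1.
Independent loci: 1/2 × 1 = 1/2.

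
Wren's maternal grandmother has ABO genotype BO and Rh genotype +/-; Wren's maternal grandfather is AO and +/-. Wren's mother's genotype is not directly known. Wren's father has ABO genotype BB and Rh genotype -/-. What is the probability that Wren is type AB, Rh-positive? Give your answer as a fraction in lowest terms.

Wren's mother's ABO genotype from BO × AO: 1/4 AB, 1/4 AO, 1/4 BO, 1/4 OO.
Crossing each possibility with the father BB and summing P(type AB): 1/4·1/2 + 1/4·1/2 + 1/4·0 + 1/4·0 = 1/4.
Similarly for Rh via the mother's Rh distribution: P(Rh+) = 1/2.
Independent loci: 1/4 × 1/2 = 1/8.

1/8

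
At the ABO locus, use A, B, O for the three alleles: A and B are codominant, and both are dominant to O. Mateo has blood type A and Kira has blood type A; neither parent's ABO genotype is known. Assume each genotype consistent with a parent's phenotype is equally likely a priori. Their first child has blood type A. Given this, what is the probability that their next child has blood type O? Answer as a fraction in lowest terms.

Possible genotypes: Mateo ∈ {AA, AO}; Kira ∈ {AA, AO}.
Weight each parental genotype pair by prior × P(type-A child):
  AA × AA: posterior weight 4/15; P(next child type O) = 0.
  AA × AO: posterior weight 4/15; P(next child type O) = 0.
  AO × AA: posterior weight 4/15; P(next child type O) = 0.
  AO × AO: posterior weight 1/5; P(next child type O) = 1/4.
Weighted sum = 1/20.

1/20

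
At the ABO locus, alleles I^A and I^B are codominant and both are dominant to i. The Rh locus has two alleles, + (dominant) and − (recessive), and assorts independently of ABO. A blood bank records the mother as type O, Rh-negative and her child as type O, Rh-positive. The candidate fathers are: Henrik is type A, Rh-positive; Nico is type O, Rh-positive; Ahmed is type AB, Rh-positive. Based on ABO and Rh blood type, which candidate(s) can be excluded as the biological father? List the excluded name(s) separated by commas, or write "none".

Ahmed

A candidate is excluded only if no genotype consistent with his phenotype could produce a type O, Rh-positive child with a type O, Rh-negative mother.
Ahmed (type AB, Rh+): no genotype consistent with that phenotype can produce a type-O Rh+ child with a type-O mother.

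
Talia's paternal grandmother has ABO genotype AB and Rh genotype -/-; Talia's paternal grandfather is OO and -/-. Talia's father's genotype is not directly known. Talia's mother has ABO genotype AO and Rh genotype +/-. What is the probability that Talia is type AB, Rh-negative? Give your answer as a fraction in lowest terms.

Talia's father's ABO genotype from AB × OO: 1/2 AO, 1/2 BO.
Crossing each possibility with the mother AO and summing P(type AB): 1/2·0 + 1/2·1/4 = 1/8.
Similarly for Rh via the father's Rh distribution: P(Rh-) = 1/2.
Independent loci: 1/8 × 1/2 = 1/16.

1/16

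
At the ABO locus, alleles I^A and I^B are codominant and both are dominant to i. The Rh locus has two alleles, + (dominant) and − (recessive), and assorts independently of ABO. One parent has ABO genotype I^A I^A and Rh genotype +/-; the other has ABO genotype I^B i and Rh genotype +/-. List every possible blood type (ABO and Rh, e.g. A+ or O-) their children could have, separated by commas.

Gametes from I^A I^A × I^B i give offspring ABO genotypes I^A I^B, I^A i, i.e. phenotypes A, AB.
Rh cross +/- × +/- → phenotypes Rh+, Rh-.
Combining independently: A+, A-, AB+, AB-.

A+, A-, AB+, AB-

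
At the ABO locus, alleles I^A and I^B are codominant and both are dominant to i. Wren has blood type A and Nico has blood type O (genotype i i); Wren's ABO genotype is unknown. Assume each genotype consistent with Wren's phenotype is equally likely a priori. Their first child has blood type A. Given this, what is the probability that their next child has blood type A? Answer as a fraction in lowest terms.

Possible genotypes: Wren ∈ {I^A I^A, I^A i}; Nico ∈ {i i}.
Weight each parental genotype pair by prior × P(type-A child):
  I^A I^A × i i: posterior weight 2/3; P(next child type A) = 1.
  I^A i × i i: posterior weight 1/3; P(next child type A) = 1/2.
Weighted sum = 5/6.

5/6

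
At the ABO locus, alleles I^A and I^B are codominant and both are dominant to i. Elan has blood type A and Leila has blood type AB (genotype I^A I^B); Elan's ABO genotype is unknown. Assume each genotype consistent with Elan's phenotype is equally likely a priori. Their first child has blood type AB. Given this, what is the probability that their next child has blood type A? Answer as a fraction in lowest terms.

Possible genotypes: Elan ∈ {I^A I^A, I^A i}; Leila ∈ {I^A I^B}.
Weight each parental genotype pair by prior × P(type-AB child):
  I^A I^A × I^A I^B: posterior weight 2/3; P(next child type A) = 1/2.
  I^A i × I^A I^B: posterior weight 1/3; P(next child type A) = 1/2.
Weighted sum = 1/2.

1/2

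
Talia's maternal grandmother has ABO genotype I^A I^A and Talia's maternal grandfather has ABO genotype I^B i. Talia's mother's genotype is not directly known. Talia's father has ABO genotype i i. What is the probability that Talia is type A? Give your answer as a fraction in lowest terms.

Talia's mother's ABO genotype from I^A I^A × I^B i: 1/2 I^A I^B, 1/2 I^A i.
Crossing each possibility with the father i i and summing P(type A): 1/2·1/2 + 1/2·1/2 = 1/2.

1/2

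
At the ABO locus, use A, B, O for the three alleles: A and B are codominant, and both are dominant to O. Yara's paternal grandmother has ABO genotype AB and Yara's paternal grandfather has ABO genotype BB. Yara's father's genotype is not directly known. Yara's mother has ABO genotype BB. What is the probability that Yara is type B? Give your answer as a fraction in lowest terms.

3/4

Yara's father's ABO genotype from AB × BB: 1/2 AB, 1/2 BB.
Crossing each possibility with the mother BB and summing P(type B): 1/2·1/2 + 1/2·1 = 3/4.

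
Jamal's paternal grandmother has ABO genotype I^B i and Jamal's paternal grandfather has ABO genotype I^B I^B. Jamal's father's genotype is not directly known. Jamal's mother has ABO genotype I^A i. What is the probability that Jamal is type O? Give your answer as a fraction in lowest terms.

Jamal's father's ABO genotype from I^B i × I^B I^B: 1/2 I^B I^B, 1/2 I^B i.
Crossing each possibility with the mother I^A i and summing P(type O): 1/2·0 + 1/2·1/4 = 1/8.

1/8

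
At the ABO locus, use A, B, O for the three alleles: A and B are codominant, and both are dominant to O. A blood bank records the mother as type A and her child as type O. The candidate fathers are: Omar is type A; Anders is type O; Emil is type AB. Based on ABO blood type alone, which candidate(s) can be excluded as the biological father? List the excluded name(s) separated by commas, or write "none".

Emil

A candidate is excluded only if no genotype consistent with his phenotype could produce a type O child with a type A mother.
Emil (type AB): no genotype consistent with that phenotype can produce a type-O child with a type-A mother.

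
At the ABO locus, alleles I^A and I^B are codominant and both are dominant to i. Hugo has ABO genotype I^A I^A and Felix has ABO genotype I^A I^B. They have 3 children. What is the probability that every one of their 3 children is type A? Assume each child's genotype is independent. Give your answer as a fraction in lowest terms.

1/8

ABO cross I^A I^A × I^A I^B → 1/2 A, 1/2 AB.
So P(type A) = 1/2 per child.
All 3 independent: (1/2)^3 = 1/8.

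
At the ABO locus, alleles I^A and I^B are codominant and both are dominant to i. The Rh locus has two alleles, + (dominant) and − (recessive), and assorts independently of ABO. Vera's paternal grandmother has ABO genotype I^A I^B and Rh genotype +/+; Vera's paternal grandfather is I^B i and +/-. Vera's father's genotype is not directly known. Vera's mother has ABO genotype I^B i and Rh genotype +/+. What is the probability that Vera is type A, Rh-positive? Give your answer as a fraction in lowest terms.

Vera's father's ABO genotype from I^A I^B × I^B i: 1/4 I^A I^B, 1/4 I^A i, 1/4 I^B I^B, 1/4 I^B i.
Crossing each possibility with the mother I^B i and summing P(type A): 1/4·1/4 + 1/4·1/4 + 1/4·0 + 1/4·0 = 1/8.
Similarly for Rh via the father's Rh distribution: P(Rh+) = 1.
Independent loci: 1/8 × 1 = 1/8.

1/8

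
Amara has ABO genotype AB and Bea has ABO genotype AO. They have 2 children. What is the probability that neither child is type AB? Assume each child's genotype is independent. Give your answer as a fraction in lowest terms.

ABO cross AB × AO → 1/2 A, 1/4 B, 1/4 AB.
So P(type AB) = 1/4 per child.
P(not type AB) = 3/4 for one child; (3/4)^2 = 9/16.

9/16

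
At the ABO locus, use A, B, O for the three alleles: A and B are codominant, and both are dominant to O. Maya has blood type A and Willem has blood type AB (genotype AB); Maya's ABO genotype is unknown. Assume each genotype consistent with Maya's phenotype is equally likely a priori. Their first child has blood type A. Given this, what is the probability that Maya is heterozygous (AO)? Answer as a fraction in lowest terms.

Possible genotypes: Maya ∈ {AA, AO}; Willem ∈ {AB}.
Weight each parental genotype pair by prior × P(type-A child):
  AA × AB: posterior weight 1/2.
  AO × AB: posterior weight 1/2.
Sum the posterior weight over pairs where Maya is AO: 1/2.

1/2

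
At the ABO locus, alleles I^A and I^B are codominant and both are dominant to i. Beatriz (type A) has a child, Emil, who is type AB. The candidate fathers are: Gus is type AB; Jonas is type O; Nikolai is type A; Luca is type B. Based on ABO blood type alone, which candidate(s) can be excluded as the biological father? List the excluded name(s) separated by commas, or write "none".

Jonas, Nikolai

A candidate is excluded only if no genotype consistent with his phenotype could produce a type AB child with a type A mother.
Jonas (type O): no genotype consistent with that phenotype can produce a type-AB child with a type-A mother.
Nikolai (type A): no genotype consistent with that phenotype can produce a type-AB child with a type-A mother.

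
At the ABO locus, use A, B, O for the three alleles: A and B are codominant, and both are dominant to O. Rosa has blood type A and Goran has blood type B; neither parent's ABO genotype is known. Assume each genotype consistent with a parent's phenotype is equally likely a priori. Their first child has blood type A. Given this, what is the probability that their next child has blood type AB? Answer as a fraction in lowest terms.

Possible genotypes: Rosa ∈ {AA, AO}; Goran ∈ {BB, BO}.
Weight each parental genotype pair by prior × P(type-A child):
  AA × BO: posterior weight 2/3; P(next child type AB) = 1/2.
  AO × BO: posterior weight 1/3; P(next child type AB) = 1/4.
Weighted sum = 5/12.

5/12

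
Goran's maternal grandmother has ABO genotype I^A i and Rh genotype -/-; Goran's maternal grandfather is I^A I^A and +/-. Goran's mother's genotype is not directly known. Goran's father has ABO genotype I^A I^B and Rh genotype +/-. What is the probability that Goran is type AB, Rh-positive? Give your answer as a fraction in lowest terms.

15/64

Goran's mother's ABO genotype from I^A i × I^A I^A: 1/2 I^A I^A, 1/2 I^A i.
Crossing each possibility with the father I^A I^B and summing P(type AB): 1/2·1/2 + 1/2·1/4 = 3/8.
Similarly for Rh via the mother's Rh distribution: P(Rh+) = 5/8.
Independent loci: 3/8 × 5/8 = 15/64.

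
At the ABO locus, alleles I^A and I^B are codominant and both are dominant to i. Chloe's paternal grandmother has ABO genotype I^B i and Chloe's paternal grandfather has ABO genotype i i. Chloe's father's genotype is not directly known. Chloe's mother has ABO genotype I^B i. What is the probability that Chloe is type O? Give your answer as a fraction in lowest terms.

3/8

Chloe's father's ABO genotype from I^B i × i i: 1/2 I^B i, 1/2 i i.
Crossing each possibility with the mother I^B i and summing P(type O): 1/2·1/4 + 1/2·1/2 = 3/8.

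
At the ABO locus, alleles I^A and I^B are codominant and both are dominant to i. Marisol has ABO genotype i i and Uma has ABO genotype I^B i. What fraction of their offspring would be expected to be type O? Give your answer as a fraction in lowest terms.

1/2

ABO cross i i × I^B i → offspring phenotypes: 1/2 O, 1/2 B.
So P(type O) = 1/2.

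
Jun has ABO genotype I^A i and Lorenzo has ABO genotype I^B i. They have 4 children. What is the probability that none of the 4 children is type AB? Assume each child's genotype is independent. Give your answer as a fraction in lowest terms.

ABO cross I^A i × I^B i → 1/4 O, 1/4 A, 1/4 B, 1/4 AB.
So P(type AB) = 1/4 per child.
P(not type AB) = 3/4 for one child; (3/4)^4 = 81/256.

81/256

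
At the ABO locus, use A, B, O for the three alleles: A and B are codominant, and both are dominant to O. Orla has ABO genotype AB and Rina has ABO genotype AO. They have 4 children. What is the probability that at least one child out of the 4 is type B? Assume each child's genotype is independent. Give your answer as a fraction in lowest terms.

175/256

ABO cross AB × AO → 1/2 A, 1/4 B, 1/4 AB.
So P(type B) = 1/4 per child.
P(none) = (3/4)^4 = 81/256; P(at least one) = 1 − 81/256 = 175/256.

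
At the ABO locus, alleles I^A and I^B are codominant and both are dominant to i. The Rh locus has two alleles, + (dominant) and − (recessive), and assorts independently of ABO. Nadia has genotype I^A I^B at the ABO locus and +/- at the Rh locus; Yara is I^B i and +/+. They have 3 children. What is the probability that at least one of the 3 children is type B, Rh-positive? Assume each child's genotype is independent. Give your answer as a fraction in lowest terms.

ABO cross I^A I^B × I^B i → 1/4 A, 1/2 B, 1/4 AB.
Rh cross +/- × +/+ → 1 Rh+; so P(type B, Rh-positive) = 1/2 × 1 = 1/2 per child.
P(none) = (1/2)^3 = 1/8; P(at least one) = 1 − 1/8 = 7/8.

7/8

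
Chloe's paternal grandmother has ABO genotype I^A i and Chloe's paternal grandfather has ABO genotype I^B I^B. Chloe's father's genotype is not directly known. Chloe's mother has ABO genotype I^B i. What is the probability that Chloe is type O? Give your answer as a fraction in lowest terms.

1/8

Chloe's father's ABO genotype from I^A i × I^B I^B: 1/2 I^A I^B, 1/2 I^B i.
Crossing each possibility with the mother I^B i and summing P(type O): 1/2·0 + 1/2·1/4 = 1/8.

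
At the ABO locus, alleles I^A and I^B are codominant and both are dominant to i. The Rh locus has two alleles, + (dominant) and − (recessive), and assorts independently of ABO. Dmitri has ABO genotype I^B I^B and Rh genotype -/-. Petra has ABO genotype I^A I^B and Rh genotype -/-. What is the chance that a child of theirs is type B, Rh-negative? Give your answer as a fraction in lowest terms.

1/2

ABO cross I^B I^B × I^A I^B → offspring phenotypes: 1/2 B, 1/2 AB.
Rh cross -/- × -/- → 1 Rh-.
Independent loci: P(type B, Rh-negative) = 1/2 × 1 = 1/2.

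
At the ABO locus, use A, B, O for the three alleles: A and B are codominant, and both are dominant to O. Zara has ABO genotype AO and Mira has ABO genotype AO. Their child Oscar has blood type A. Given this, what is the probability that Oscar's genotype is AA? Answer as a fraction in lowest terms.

1/3

Cross AO × AO → 1/4 AA, 1/2 AO, 1/4 OO.
Type-A genotypes among offspring: AA (1/4), AO (1/2); total 3/4.
P(AA | type A) = (1/4) / (3/4) = 1/3.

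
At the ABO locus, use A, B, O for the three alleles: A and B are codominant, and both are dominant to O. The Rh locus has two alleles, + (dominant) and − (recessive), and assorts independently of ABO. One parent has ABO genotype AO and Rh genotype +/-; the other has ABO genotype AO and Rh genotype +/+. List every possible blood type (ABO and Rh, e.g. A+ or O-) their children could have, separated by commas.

O+, A+

Gametes from AO × AO give offspring ABO genotypes AA, AO, OO, i.e. phenotypes O, A.
Rh cross +/- × +/+ → phenotypes Rh+.
Combining independently: O+, A+.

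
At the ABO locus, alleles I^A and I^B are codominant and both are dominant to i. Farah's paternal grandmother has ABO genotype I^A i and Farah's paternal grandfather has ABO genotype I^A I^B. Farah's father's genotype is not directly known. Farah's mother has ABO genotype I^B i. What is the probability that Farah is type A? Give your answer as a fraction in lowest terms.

1/4

Farah's father's ABO genotype from I^A i × I^A I^B: 1/4 I^A I^A, 1/4 I^A I^B, 1/4 I^A i, 1/4 I^B i.
Crossing each possibility with the mother I^B i and summing P(type A): 1/4·1/2 + 1/4·1/4 + 1/4·1/4 + 1/4·0 = 1/4.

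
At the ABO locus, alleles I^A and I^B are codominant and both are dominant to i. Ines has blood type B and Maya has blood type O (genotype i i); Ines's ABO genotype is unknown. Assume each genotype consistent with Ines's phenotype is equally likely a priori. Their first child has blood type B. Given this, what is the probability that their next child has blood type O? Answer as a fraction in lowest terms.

1/6

Possible genotypes: Ines ∈ {I^B I^B, I^B i}; Maya ∈ {i i}.
Weight each parental genotype pair by prior × P(type-B child):
  I^B I^B × i i: posterior weight 2/3; P(next child type O) = 0.
  I^B i × i i: posterior weight 1/3; P(next child type O) = 1/2.
Weighted sum = 1/6.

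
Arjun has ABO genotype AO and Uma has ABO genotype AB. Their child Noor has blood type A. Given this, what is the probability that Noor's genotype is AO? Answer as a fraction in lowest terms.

1/2

Cross AO × AB → 1/4 AA, 1/4 AB, 1/4 AO, 1/4 BO.
Type-A genotypes among offspring: AA (1/4), AO (1/4); total 1/2.
P(AO | type A) = (1/4) / (1/2) = 1/2.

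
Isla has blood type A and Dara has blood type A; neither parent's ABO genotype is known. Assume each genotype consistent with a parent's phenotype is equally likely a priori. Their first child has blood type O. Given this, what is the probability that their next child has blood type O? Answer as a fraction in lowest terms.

Possible genotypes: Isla ∈ {AA, AO}; Dara ∈ {AA, AO}.
Weight each parental genotype pair by prior × P(type-O child):
  AO × AO: posterior weight 1; P(next child type O) = 1/4.
Weighted sum = 1/4.

1/4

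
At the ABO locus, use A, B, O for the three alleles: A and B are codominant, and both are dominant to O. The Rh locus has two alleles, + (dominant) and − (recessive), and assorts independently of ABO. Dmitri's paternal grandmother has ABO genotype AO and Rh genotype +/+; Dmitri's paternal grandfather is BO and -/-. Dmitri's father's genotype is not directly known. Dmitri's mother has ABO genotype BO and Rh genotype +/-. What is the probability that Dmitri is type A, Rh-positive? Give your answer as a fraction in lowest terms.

3/32

Dmitri's father's ABO genotype from AO × BO: 1/4 AB, 1/4 AO, 1/4 BO, 1/4 OO.
Crossing each possibility with the mother BO and summing P(type A): 1/4·1/4 + 1/4·1/4 + 1/4·0 + 1/4·0 = 1/8.
Similarly for Rh via the father's Rh distribution: P(Rh+) = 3/4.
Independent loci: 1/8 × 3/4 = 3/32.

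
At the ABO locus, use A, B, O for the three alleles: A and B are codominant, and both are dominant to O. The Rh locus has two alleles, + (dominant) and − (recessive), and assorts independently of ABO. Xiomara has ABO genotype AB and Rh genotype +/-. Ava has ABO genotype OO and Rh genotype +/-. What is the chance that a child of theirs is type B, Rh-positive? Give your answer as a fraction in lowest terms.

ABO cross AB × OO → offspring phenotypes: 1/2 A, 1/2 B.
Rh cross +/- × +/- → 3/4 Rh+, 1/4 Rh-.
Independent loci: P(type B, Rh-positive) = 1/2 × 3/4 = 3/8.

3/8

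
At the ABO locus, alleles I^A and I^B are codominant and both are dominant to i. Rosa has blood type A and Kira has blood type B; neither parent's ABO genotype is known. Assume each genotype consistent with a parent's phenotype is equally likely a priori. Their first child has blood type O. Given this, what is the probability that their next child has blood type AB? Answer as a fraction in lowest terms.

1/4

Possible genotypes: Rosa ∈ {I^A I^A, I^A i}; Kira ∈ {I^B I^B, I^B i}.
Weight each parental genotype pair by prior × P(type-O child):
  I^A i × I^B i: posterior weight 1; P(next child type AB) = 1/4.
Weighted sum = 1/4.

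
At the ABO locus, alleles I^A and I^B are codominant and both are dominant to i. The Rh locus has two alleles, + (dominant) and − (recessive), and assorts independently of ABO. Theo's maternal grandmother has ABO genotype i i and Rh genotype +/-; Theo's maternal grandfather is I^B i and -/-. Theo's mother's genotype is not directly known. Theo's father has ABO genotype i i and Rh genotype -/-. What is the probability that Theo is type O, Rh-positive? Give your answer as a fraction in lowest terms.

3/16

Theo's mother's ABO genotype from i i × I^B i: 1/2 I^B i, 1/2 i i.
Crossing each possibility with the father i i and summing P(type O): 1/2·1/2 + 1/2·1 = 3/4.
Similarly for Rh via the mother's Rh distribution: P(Rh+) = 1/4.
Independent loci: 3/4 × 1/4 = 3/16.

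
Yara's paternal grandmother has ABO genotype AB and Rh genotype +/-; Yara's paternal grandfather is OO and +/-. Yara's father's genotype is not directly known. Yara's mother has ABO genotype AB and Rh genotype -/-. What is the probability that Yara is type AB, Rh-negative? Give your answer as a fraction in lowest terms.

Yara's father's ABO genotype from AB × OO: 1/2 AO, 1/2 BO.
Crossing each possibility with the mother AB and summing P(type AB): 1/2·1/4 + 1/2·1/4 = 1/4.
Similarly for Rh via the father's Rh distribution: P(Rh-) = 1/2.
Independent loci: 1/4 × 1/2 = 1/8.

1/8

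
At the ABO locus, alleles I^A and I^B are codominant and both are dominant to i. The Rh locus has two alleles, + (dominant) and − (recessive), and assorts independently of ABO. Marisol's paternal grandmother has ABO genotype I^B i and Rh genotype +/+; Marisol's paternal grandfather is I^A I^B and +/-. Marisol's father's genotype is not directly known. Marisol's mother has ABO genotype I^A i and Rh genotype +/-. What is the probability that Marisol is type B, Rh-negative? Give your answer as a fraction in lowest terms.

Marisol's father's ABO genotype from I^B i × I^A I^B: 1/4 I^A I^B, 1/4 I^A i, 1/4 I^B I^B, 1/4 I^B i.
Crossing each possibility with the mother I^A i and summing P(type B): 1/4·1/4 + 1/4·0 + 1/4·1/2 + 1/4·1/4 = 1/4.
Similarly for Rh via the father's Rh distribution: P(Rh-) = 1/8.
Independent loci: 1/4 × 1/8 = 1/32.

1/32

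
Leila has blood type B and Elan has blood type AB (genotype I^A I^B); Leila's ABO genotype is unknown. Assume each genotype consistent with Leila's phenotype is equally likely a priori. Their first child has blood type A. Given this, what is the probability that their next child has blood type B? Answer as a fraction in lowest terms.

Possible genotypes: Leila ∈ {I^B I^B, I^B i}; Elan ∈ {I^A I^B}.
Weight each parental genotype pair by prior × P(type-A child):
  I^B i × I^A I^B: posterior weight 1; P(next child type B) = 1/2.
Weighted sum = 1/2.

1/2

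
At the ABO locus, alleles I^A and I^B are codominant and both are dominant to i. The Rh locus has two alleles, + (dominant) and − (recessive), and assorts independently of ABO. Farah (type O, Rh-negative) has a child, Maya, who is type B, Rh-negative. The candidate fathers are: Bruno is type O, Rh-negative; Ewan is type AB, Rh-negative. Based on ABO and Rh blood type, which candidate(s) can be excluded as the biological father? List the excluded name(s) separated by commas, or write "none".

A candidate is excluded only if no genotype consistent with his phenotype could produce a type B, Rh-negative child with a type O, Rh-negative mother.
Bruno (type O, Rh-): no genotype consistent with that phenotype can produce a type-B Rh- child with a type-O mother.

Bruno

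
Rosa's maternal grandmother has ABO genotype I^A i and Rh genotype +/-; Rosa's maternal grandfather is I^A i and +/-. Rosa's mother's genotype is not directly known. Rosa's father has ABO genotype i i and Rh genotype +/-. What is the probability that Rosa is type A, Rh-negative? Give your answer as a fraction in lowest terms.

Rosa's mother's ABO genotype from I^A i × I^A i: 1/4 I^A I^A, 1/2 I^A i, 1/4 i i.
Crossing each possibility with the father i i and summing P(type A): 1/4·1 + 1/2·1/2 + 1/4·0 = 1/2.
Similarly for Rh via the mother's Rh distribution: P(Rh-) = 1/4.
Independent loci: 1/2 × 1/4 = 1/8.

1/8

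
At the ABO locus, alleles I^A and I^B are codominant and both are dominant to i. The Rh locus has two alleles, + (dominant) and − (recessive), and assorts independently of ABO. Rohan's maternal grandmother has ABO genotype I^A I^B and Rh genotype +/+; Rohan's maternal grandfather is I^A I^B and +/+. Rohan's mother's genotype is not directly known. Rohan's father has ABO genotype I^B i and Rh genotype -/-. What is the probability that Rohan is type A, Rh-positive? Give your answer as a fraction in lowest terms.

1/4

Rohan's mother's ABO genotype from I^A I^B × I^A I^B: 1/4 I^A I^A, 1/2 I^A I^B, 1/4 I^B I^B.
Crossing each possibility with the father I^B i and summing P(type A): 1/4·1/2 + 1/2·1/4 + 1/4·0 = 1/4.
Similarly for Rh via the mother's Rh distribution: P(Rh+) = 1.
Independent loci: 1/4 × 1 = 1/4.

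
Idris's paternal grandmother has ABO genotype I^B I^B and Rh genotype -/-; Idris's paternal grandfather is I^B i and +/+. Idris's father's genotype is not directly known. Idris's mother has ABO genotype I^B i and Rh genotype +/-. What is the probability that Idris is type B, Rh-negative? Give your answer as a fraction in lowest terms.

7/32

Idris's father's ABO genotype from I^B I^B × I^B i: 1/2 I^B I^B, 1/2 I^B i.
Crossing each possibility with the mother I^B i and summing P(type B): 1/2·1 + 1/2·3/4 = 7/8.
Similarly for Rh via the father's Rh distribution: P(Rh-) = 1/4.
Independent loci: 7/8 × 1/4 = 7/32.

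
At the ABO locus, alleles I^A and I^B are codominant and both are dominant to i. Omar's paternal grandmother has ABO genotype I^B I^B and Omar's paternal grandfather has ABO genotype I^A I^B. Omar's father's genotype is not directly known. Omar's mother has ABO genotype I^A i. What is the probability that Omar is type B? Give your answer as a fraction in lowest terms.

Omar's father's ABO genotype from I^B I^B × I^A I^B: 1/2 I^A I^B, 1/2 I^B I^B.
Crossing each possibility with the mother I^A i and summing P(type B): 1/2·1/4 + 1/2·1/2 = 3/8.

3/8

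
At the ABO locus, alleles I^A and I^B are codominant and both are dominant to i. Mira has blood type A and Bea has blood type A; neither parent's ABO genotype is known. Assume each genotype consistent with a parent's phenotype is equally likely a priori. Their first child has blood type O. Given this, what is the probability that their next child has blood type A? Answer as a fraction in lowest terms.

Possible genotypes: Mira ∈ {I^A I^A, I^A i}; Bea ∈ {I^A I^A, I^A i}.
Weight each parental genotype pair by prior × P(type-O child):
  I^A i × I^A i: posterior weight 1; P(next child type A) = 3/4.
Weighted sum = 3/4.

3/4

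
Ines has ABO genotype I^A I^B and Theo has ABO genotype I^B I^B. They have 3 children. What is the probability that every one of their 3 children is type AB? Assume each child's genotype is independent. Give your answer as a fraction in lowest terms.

1/8

ABO cross I^A I^B × I^B I^B → 1/2 B, 1/2 AB.
So P(type AB) = 1/2 per child.
All 3 independent: (1/2)^3 = 1/8.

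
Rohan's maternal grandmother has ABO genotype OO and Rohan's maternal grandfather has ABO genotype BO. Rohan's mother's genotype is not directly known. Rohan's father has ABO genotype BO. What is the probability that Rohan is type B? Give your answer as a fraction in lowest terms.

Rohan's mother's ABO genotype from OO × BO: 1/2 BO, 1/2 OO.
Crossing each possibility with the father BO and summing P(type B): 1/2·3/4 + 1/2·1/2 = 5/8.

5/8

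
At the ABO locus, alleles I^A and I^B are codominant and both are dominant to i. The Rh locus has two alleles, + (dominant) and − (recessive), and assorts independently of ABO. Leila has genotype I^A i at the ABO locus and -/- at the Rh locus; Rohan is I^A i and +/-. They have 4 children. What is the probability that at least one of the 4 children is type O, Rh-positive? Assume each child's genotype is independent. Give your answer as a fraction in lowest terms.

ABO cross I^A i × I^A i → 1/4 O, 3/4 A.
Rh cross -/- × +/- → 1/2 Rh+, 1/2 Rh-; so P(type O, Rh-positive) = 1/4 × 1/2 = 1/8 per child.
P(none) = (7/8)^4 = 2401/4096; P(at least one) = 1 − 2401/4096 = 1695/4096.

1695/4096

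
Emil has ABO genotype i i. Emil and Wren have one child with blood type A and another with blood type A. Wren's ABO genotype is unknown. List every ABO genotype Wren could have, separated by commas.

For each candidate genotype of Wren, check whether crossing it with i i can produce every observed child phenotype.
  I^A I^A → possible child types {A} ✓
  I^A I^B → possible child types {A, B} ✓
  I^A i → possible child types {O, A} ✓
  I^B I^B → possible child types {B} ✗
  I^B i → possible child types {O, B} ✗
  i i → possible child types {O} ✗

I^A I^A, I^A I^B, I^A i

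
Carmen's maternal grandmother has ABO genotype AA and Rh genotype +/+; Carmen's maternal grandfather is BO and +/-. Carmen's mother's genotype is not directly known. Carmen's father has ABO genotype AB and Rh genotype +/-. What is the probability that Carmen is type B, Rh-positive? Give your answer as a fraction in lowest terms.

Carmen's mother's ABO genotype from AA × BO: 1/2 AB, 1/2 AO.
Crossing each possibility with the father AB and summing P(type B): 1/2·1/4 + 1/2·1/4 = 1/4.
Similarly for Rh via the mother's Rh distribution: P(Rh+) = 7/8.
Independent loci: 1/4 × 7/8 = 7/32.

7/32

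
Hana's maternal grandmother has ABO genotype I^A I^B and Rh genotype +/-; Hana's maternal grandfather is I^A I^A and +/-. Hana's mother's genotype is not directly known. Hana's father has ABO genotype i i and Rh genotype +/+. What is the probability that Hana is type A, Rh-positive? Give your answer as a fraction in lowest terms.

Hana's mother's ABO genotype from I^A I^B × I^A I^A: 1/2 I^A I^A, 1/2 I^A I^B.
Crossing each possibility with the father i i and summing P(type A): 1/2·1 + 1/2·1/2 = 3/4.
Similarly for Rh via the mother's Rh distribution: P(Rh+) = 1.
Independent loci: 3/4 × 1 = 3/4.

3/4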